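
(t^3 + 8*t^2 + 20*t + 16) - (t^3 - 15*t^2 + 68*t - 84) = 23*t^2 - 48*t + 100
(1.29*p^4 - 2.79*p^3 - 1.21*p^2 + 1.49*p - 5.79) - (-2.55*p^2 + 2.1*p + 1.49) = 1.29*p^4 - 2.79*p^3 + 1.34*p^2 - 0.61*p - 7.28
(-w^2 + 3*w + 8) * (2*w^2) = -2*w^4 + 6*w^3 + 16*w^2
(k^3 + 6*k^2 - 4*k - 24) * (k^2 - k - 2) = k^5 + 5*k^4 - 12*k^3 - 32*k^2 + 32*k + 48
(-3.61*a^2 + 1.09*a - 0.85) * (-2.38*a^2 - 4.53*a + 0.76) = 8.5918*a^4 + 13.7591*a^3 - 5.6583*a^2 + 4.6789*a - 0.646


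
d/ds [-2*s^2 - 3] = -4*s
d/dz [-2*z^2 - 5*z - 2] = -4*z - 5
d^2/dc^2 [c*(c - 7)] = 2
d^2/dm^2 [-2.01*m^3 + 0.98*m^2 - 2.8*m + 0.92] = 1.96 - 12.06*m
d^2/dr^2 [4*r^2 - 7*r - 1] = 8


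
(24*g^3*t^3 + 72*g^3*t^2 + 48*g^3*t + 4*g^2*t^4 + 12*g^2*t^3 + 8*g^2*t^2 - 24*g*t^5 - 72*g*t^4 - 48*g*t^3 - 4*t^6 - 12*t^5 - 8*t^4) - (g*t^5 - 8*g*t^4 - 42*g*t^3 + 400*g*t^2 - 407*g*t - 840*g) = 24*g^3*t^3 + 72*g^3*t^2 + 48*g^3*t + 4*g^2*t^4 + 12*g^2*t^3 + 8*g^2*t^2 - 25*g*t^5 - 64*g*t^4 - 6*g*t^3 - 400*g*t^2 + 407*g*t + 840*g - 4*t^6 - 12*t^5 - 8*t^4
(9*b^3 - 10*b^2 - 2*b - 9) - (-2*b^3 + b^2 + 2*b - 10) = 11*b^3 - 11*b^2 - 4*b + 1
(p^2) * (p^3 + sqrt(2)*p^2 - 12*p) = p^5 + sqrt(2)*p^4 - 12*p^3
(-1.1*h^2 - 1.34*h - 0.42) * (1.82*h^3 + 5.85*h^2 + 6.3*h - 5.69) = -2.002*h^5 - 8.8738*h^4 - 15.5334*h^3 - 4.64*h^2 + 4.9786*h + 2.3898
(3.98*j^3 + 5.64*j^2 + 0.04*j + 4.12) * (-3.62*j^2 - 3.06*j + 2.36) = -14.4076*j^5 - 32.5956*j^4 - 8.0104*j^3 - 1.7264*j^2 - 12.5128*j + 9.7232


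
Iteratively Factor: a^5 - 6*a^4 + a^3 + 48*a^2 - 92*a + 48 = (a - 1)*(a^4 - 5*a^3 - 4*a^2 + 44*a - 48) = (a - 1)*(a + 3)*(a^3 - 8*a^2 + 20*a - 16) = (a - 2)*(a - 1)*(a + 3)*(a^2 - 6*a + 8) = (a - 4)*(a - 2)*(a - 1)*(a + 3)*(a - 2)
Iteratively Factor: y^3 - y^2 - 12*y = (y + 3)*(y^2 - 4*y) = y*(y + 3)*(y - 4)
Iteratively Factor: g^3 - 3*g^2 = (g)*(g^2 - 3*g) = g^2*(g - 3)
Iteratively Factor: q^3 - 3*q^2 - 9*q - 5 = (q + 1)*(q^2 - 4*q - 5) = (q + 1)^2*(q - 5)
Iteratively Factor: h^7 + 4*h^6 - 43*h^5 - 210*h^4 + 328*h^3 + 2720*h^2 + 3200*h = (h - 5)*(h^6 + 9*h^5 + 2*h^4 - 200*h^3 - 672*h^2 - 640*h) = (h - 5)*(h + 4)*(h^5 + 5*h^4 - 18*h^3 - 128*h^2 - 160*h) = (h - 5)*(h + 2)*(h + 4)*(h^4 + 3*h^3 - 24*h^2 - 80*h) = (h - 5)*(h + 2)*(h + 4)^2*(h^3 - h^2 - 20*h) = (h - 5)^2*(h + 2)*(h + 4)^2*(h^2 + 4*h) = (h - 5)^2*(h + 2)*(h + 4)^3*(h)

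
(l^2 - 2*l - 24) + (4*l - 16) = l^2 + 2*l - 40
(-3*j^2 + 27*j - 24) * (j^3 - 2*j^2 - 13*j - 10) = -3*j^5 + 33*j^4 - 39*j^3 - 273*j^2 + 42*j + 240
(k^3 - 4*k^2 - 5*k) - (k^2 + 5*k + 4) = k^3 - 5*k^2 - 10*k - 4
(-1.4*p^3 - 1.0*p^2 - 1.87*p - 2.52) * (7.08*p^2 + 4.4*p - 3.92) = -9.912*p^5 - 13.24*p^4 - 12.1516*p^3 - 22.1496*p^2 - 3.7576*p + 9.8784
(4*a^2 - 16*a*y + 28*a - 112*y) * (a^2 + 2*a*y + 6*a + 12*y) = 4*a^4 - 8*a^3*y + 52*a^3 - 32*a^2*y^2 - 104*a^2*y + 168*a^2 - 416*a*y^2 - 336*a*y - 1344*y^2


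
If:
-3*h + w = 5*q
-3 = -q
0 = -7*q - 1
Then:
No Solution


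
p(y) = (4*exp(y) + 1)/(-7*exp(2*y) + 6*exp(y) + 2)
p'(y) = (4*exp(y) + 1)*(14*exp(2*y) - 6*exp(y))/(-7*exp(2*y) + 6*exp(y) + 2)^2 + 4*exp(y)/(-7*exp(2*y) + 6*exp(y) + 2) = (28*exp(2*y) + 14*exp(y) + 2)*exp(y)/(49*exp(4*y) - 84*exp(3*y) + 8*exp(2*y) + 24*exp(y) + 4)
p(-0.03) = 3.97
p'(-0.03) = 26.90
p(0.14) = -15.55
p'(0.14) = 488.78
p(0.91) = -0.42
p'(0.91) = 0.75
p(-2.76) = 0.53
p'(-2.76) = 0.03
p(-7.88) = 0.50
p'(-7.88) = 0.00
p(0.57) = -0.87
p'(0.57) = 2.35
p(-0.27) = 1.62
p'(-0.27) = 3.54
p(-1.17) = 0.70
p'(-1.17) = 0.28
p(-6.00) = 0.50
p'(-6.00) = 0.00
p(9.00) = 0.00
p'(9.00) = 0.00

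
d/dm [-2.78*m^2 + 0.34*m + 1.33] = 0.34 - 5.56*m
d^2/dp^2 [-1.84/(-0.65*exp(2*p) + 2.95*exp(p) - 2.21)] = ((5.428 - 4.784*exp(p))*(0.65*exp(2*p) - 2.95*exp(p) + 2.21) + 1.84*(1.3*exp(p) - 2.95)*(2.6*exp(p) - 5.9)*exp(p))*exp(p)/(0.65*exp(2*p) - 2.95*exp(p) + 2.21)^3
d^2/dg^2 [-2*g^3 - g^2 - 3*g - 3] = -12*g - 2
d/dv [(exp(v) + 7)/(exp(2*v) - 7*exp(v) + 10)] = (-(exp(v) + 7)*(2*exp(v) - 7) + exp(2*v) - 7*exp(v) + 10)*exp(v)/(exp(2*v) - 7*exp(v) + 10)^2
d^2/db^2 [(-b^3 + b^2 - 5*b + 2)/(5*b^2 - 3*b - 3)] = 4*(-67*b^3 + 84*b^2 - 171*b + 51)/(125*b^6 - 225*b^5 - 90*b^4 + 243*b^3 + 54*b^2 - 81*b - 27)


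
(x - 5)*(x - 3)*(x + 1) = x^3 - 7*x^2 + 7*x + 15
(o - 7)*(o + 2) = o^2 - 5*o - 14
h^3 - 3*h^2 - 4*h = h*(h - 4)*(h + 1)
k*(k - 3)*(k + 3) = k^3 - 9*k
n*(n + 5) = n^2 + 5*n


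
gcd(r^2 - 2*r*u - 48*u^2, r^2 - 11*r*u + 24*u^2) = r - 8*u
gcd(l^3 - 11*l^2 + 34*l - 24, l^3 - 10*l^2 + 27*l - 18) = l^2 - 7*l + 6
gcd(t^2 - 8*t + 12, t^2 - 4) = t - 2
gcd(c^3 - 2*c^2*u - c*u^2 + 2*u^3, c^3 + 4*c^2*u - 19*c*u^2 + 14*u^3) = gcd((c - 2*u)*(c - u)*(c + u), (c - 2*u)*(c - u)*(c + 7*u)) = c^2 - 3*c*u + 2*u^2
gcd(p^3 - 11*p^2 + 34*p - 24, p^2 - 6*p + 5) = p - 1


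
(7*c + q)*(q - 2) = 7*c*q - 14*c + q^2 - 2*q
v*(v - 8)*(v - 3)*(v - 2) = v^4 - 13*v^3 + 46*v^2 - 48*v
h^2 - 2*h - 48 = (h - 8)*(h + 6)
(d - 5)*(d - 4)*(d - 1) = d^3 - 10*d^2 + 29*d - 20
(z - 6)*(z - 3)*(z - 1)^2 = z^4 - 11*z^3 + 37*z^2 - 45*z + 18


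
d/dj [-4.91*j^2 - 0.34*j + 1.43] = -9.82*j - 0.34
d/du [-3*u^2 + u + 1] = 1 - 6*u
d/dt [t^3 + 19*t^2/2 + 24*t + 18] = 3*t^2 + 19*t + 24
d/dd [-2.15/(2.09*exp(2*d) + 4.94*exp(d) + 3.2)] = (8.987*exp(d) + 10.621)*exp(d)/(2.09*exp(2*d) + 4.94*exp(d) + 3.2)^2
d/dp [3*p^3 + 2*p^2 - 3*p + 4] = 9*p^2 + 4*p - 3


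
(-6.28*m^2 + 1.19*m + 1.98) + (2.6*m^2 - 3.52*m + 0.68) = -3.68*m^2 - 2.33*m + 2.66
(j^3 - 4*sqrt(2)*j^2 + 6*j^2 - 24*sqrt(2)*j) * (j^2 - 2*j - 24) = j^5 - 4*sqrt(2)*j^4 + 4*j^4 - 36*j^3 - 16*sqrt(2)*j^3 - 144*j^2 + 144*sqrt(2)*j^2 + 576*sqrt(2)*j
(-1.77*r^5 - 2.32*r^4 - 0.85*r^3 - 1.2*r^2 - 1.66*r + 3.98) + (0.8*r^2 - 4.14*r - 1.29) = -1.77*r^5 - 2.32*r^4 - 0.85*r^3 - 0.4*r^2 - 5.8*r + 2.69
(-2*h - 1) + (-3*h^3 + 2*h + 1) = -3*h^3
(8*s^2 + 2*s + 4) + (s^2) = 9*s^2 + 2*s + 4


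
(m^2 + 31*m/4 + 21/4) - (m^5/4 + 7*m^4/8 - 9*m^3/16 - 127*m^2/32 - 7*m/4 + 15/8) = -m^5/4 - 7*m^4/8 + 9*m^3/16 + 159*m^2/32 + 19*m/2 + 27/8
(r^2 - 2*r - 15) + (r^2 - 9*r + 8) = 2*r^2 - 11*r - 7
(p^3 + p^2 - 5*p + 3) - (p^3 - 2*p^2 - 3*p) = 3*p^2 - 2*p + 3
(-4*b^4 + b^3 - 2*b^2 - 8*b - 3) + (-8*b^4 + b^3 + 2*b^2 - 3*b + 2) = -12*b^4 + 2*b^3 - 11*b - 1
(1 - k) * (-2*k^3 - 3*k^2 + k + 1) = 2*k^4 + k^3 - 4*k^2 + 1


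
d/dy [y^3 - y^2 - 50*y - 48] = 3*y^2 - 2*y - 50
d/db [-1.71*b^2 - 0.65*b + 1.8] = -3.42*b - 0.65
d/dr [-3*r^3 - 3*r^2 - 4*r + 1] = -9*r^2 - 6*r - 4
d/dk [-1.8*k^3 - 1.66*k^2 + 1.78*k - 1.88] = -5.4*k^2 - 3.32*k + 1.78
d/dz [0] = 0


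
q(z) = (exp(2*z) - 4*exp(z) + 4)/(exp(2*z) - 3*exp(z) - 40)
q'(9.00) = 0.00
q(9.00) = 1.00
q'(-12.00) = 0.00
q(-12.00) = -0.10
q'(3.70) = -0.03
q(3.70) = 1.00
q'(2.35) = -4.54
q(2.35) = 1.87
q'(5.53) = 0.00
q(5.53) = 1.00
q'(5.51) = 0.00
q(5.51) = 1.00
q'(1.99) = -43.06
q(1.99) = -3.35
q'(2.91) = -0.35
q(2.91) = 1.11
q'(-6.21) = 0.00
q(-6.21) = -0.10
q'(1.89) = -9.43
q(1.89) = -1.33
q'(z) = (-2*exp(2*z) + 3*exp(z))*(exp(2*z) - 4*exp(z) + 4)/(exp(2*z) - 3*exp(z) - 40)^2 + (2*exp(2*z) - 4*exp(z))/(exp(2*z) - 3*exp(z) - 40) = (exp(2*z) - 88*exp(z) + 172)*exp(z)/(exp(4*z) - 6*exp(3*z) - 71*exp(2*z) + 240*exp(z) + 1600)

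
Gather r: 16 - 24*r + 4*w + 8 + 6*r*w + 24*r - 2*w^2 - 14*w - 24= 6*r*w - 2*w^2 - 10*w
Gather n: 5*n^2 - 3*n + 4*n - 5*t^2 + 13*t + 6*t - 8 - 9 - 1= 5*n^2 + n - 5*t^2 + 19*t - 18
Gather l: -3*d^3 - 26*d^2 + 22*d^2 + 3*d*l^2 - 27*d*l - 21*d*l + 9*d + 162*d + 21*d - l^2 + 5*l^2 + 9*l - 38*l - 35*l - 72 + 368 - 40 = -3*d^3 - 4*d^2 + 192*d + l^2*(3*d + 4) + l*(-48*d - 64) + 256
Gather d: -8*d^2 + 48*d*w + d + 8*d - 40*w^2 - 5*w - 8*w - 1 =-8*d^2 + d*(48*w + 9) - 40*w^2 - 13*w - 1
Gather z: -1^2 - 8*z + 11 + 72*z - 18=64*z - 8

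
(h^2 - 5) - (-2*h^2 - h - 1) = 3*h^2 + h - 4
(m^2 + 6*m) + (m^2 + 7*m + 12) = 2*m^2 + 13*m + 12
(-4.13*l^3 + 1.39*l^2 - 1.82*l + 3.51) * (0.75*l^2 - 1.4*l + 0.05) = -3.0975*l^5 + 6.8245*l^4 - 3.5175*l^3 + 5.25*l^2 - 5.005*l + 0.1755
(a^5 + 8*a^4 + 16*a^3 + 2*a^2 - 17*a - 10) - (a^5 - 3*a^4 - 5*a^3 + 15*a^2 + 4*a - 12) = 11*a^4 + 21*a^3 - 13*a^2 - 21*a + 2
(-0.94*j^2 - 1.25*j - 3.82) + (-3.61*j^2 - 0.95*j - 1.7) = -4.55*j^2 - 2.2*j - 5.52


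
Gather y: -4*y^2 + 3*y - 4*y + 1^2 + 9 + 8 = -4*y^2 - y + 18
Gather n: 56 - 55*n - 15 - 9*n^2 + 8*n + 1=-9*n^2 - 47*n + 42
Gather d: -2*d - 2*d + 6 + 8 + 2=16 - 4*d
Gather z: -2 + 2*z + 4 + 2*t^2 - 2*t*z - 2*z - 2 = 2*t^2 - 2*t*z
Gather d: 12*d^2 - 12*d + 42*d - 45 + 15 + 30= 12*d^2 + 30*d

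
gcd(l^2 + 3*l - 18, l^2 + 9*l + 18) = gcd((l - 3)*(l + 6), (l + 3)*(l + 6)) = l + 6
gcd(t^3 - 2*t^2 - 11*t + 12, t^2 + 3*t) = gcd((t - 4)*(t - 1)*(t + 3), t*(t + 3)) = t + 3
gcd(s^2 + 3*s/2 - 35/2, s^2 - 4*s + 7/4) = s - 7/2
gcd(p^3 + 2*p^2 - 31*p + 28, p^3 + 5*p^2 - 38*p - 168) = p + 7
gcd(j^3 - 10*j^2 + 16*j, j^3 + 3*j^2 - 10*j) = j^2 - 2*j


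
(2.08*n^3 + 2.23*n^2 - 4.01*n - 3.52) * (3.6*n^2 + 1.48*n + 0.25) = 7.488*n^5 + 11.1064*n^4 - 10.6156*n^3 - 18.0493*n^2 - 6.2121*n - 0.88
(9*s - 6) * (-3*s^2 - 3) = -27*s^3 + 18*s^2 - 27*s + 18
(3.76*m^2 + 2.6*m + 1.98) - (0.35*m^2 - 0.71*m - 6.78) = 3.41*m^2 + 3.31*m + 8.76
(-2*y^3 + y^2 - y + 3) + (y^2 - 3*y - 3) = -2*y^3 + 2*y^2 - 4*y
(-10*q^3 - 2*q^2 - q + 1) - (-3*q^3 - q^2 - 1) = -7*q^3 - q^2 - q + 2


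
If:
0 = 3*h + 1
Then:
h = -1/3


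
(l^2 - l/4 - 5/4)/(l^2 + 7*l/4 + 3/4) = (4*l - 5)/(4*l + 3)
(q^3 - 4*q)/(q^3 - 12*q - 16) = q*(q - 2)/(q^2 - 2*q - 8)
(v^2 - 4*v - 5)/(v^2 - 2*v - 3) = (v - 5)/(v - 3)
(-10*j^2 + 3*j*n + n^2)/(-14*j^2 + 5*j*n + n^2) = (5*j + n)/(7*j + n)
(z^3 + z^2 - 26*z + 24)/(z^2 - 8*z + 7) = (z^2 + 2*z - 24)/(z - 7)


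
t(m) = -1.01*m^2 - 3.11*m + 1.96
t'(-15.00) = 27.19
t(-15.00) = -178.64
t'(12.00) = -27.35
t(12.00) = -180.80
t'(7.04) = -17.33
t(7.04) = -69.99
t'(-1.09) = -0.91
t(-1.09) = 4.15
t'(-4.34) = 5.66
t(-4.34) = -3.57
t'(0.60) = -4.32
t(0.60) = -0.27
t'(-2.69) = 2.32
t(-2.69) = 3.02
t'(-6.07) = 9.15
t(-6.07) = -16.38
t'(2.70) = -8.56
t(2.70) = -13.80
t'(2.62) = -8.40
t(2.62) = -13.12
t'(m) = -2.02*m - 3.11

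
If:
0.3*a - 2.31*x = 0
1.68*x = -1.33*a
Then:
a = 0.00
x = 0.00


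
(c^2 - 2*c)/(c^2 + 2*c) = (c - 2)/(c + 2)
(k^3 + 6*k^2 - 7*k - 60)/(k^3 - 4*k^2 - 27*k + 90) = (k + 4)/(k - 6)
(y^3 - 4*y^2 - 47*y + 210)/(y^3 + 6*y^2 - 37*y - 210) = (y - 5)/(y + 5)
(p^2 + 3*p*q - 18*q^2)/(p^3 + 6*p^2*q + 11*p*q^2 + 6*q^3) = (p^2 + 3*p*q - 18*q^2)/(p^3 + 6*p^2*q + 11*p*q^2 + 6*q^3)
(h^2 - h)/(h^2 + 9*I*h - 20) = h*(h - 1)/(h^2 + 9*I*h - 20)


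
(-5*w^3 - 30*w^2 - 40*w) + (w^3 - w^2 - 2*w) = -4*w^3 - 31*w^2 - 42*w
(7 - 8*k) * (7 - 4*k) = 32*k^2 - 84*k + 49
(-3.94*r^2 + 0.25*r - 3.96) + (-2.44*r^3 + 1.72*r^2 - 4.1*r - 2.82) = -2.44*r^3 - 2.22*r^2 - 3.85*r - 6.78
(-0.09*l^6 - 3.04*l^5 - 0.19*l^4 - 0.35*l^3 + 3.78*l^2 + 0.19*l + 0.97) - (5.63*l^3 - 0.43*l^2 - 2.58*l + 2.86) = -0.09*l^6 - 3.04*l^5 - 0.19*l^4 - 5.98*l^3 + 4.21*l^2 + 2.77*l - 1.89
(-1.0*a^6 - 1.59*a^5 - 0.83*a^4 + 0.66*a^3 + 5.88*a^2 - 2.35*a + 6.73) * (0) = 0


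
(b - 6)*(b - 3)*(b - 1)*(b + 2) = b^4 - 8*b^3 + 7*b^2 + 36*b - 36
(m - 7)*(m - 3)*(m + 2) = m^3 - 8*m^2 + m + 42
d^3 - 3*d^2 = d^2*(d - 3)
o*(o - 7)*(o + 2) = o^3 - 5*o^2 - 14*o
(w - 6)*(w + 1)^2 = w^3 - 4*w^2 - 11*w - 6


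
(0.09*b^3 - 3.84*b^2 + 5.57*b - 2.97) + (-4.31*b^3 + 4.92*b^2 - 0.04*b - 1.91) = -4.22*b^3 + 1.08*b^2 + 5.53*b - 4.88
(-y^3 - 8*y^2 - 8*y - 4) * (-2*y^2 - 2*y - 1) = 2*y^5 + 18*y^4 + 33*y^3 + 32*y^2 + 16*y + 4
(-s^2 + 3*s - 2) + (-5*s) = -s^2 - 2*s - 2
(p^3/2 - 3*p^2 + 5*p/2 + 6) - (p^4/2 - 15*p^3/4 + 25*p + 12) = -p^4/2 + 17*p^3/4 - 3*p^2 - 45*p/2 - 6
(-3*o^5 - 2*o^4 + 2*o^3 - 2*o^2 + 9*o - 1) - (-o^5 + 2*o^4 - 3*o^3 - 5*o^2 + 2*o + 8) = -2*o^5 - 4*o^4 + 5*o^3 + 3*o^2 + 7*o - 9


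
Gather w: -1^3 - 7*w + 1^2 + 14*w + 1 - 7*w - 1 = 0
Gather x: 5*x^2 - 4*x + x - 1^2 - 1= 5*x^2 - 3*x - 2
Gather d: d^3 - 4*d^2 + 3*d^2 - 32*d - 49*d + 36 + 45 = d^3 - d^2 - 81*d + 81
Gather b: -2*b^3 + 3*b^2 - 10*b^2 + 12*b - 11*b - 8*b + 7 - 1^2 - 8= -2*b^3 - 7*b^2 - 7*b - 2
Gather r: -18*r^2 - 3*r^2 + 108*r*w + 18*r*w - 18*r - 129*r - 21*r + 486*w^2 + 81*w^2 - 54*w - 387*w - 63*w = -21*r^2 + r*(126*w - 168) + 567*w^2 - 504*w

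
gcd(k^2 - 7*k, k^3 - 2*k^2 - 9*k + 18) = 1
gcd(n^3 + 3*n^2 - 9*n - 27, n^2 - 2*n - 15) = n + 3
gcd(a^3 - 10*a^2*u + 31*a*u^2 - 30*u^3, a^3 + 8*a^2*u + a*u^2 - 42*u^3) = -a + 2*u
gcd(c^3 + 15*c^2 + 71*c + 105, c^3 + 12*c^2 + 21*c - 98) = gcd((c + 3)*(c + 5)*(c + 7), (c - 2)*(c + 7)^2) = c + 7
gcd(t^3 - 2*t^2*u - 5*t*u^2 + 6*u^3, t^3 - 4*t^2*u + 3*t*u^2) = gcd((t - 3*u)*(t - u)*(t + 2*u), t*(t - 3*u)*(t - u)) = t^2 - 4*t*u + 3*u^2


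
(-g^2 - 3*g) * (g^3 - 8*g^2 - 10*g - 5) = -g^5 + 5*g^4 + 34*g^3 + 35*g^2 + 15*g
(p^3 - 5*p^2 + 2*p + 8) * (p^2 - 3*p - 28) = p^5 - 8*p^4 - 11*p^3 + 142*p^2 - 80*p - 224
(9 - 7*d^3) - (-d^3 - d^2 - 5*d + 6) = -6*d^3 + d^2 + 5*d + 3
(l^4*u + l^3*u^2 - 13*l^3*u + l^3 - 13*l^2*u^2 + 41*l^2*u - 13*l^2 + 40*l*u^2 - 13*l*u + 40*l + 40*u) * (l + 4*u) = l^5*u + 5*l^4*u^2 - 13*l^4*u + l^4 + 4*l^3*u^3 - 65*l^3*u^2 + 45*l^3*u - 13*l^3 - 52*l^2*u^3 + 204*l^2*u^2 - 65*l^2*u + 40*l^2 + 160*l*u^3 - 52*l*u^2 + 200*l*u + 160*u^2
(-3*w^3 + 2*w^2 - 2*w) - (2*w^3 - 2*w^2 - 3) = -5*w^3 + 4*w^2 - 2*w + 3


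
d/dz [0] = 0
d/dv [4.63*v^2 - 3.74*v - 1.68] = 9.26*v - 3.74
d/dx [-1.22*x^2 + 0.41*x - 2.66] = 0.41 - 2.44*x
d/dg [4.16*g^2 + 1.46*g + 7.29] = 8.32*g + 1.46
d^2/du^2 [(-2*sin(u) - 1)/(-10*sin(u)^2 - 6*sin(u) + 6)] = (-50*sin(u)^5 - 70*sin(u)^4 - 125*sin(u)^3 + 63*sin(u)^2 + 243*sin(u) + 84)/(2*(5*sin(u)^2 + 3*sin(u) - 3)^3)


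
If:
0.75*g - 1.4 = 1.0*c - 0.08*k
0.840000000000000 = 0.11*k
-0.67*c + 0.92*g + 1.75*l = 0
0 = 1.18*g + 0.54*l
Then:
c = -0.67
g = 0.16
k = 7.64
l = -0.34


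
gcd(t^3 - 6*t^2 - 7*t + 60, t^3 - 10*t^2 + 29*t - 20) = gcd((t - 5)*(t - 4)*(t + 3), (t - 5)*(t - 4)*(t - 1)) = t^2 - 9*t + 20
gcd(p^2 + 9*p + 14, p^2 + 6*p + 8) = p + 2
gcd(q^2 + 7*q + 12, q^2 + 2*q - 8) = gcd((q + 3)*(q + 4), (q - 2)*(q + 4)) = q + 4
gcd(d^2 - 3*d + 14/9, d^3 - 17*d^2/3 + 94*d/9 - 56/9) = d - 7/3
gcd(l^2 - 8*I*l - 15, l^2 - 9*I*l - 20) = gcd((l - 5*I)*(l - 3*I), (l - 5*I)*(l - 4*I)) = l - 5*I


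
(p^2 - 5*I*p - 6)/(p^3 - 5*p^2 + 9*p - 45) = (p - 2*I)/(p^2 + p*(-5 + 3*I) - 15*I)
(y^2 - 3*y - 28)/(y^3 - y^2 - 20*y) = (y - 7)/(y*(y - 5))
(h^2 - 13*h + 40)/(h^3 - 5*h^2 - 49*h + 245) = (h - 8)/(h^2 - 49)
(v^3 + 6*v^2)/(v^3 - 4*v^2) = (v + 6)/(v - 4)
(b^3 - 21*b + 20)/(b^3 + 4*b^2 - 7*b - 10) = (b^2 - 5*b + 4)/(b^2 - b - 2)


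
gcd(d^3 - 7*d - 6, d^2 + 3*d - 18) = d - 3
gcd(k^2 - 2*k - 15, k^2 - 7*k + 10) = k - 5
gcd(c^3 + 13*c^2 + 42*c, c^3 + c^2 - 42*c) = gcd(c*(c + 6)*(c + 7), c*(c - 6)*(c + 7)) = c^2 + 7*c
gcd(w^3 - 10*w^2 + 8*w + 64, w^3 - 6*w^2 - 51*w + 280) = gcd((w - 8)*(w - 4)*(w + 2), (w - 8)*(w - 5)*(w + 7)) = w - 8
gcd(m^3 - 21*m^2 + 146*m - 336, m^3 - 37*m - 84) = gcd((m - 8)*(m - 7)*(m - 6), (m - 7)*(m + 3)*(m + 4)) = m - 7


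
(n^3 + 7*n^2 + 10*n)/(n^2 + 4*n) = (n^2 + 7*n + 10)/(n + 4)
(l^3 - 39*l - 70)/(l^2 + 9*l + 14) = (l^2 - 2*l - 35)/(l + 7)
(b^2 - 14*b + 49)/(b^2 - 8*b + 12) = (b^2 - 14*b + 49)/(b^2 - 8*b + 12)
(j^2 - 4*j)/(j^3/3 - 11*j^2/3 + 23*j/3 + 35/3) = 3*j*(j - 4)/(j^3 - 11*j^2 + 23*j + 35)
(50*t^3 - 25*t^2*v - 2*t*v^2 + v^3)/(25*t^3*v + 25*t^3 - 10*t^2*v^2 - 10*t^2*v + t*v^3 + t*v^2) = (10*t^2 - 3*t*v - v^2)/(t*(5*t*v + 5*t - v^2 - v))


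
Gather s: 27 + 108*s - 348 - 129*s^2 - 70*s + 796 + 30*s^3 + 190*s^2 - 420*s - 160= 30*s^3 + 61*s^2 - 382*s + 315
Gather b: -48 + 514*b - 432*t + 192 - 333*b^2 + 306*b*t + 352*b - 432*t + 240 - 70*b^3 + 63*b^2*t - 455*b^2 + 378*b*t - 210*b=-70*b^3 + b^2*(63*t - 788) + b*(684*t + 656) - 864*t + 384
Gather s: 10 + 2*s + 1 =2*s + 11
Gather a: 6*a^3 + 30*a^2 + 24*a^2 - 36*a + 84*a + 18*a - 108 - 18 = 6*a^3 + 54*a^2 + 66*a - 126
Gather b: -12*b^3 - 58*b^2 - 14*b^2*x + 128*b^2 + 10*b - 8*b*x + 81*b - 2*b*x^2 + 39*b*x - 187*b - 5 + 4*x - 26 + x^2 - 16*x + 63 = -12*b^3 + b^2*(70 - 14*x) + b*(-2*x^2 + 31*x - 96) + x^2 - 12*x + 32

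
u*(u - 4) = u^2 - 4*u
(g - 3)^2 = g^2 - 6*g + 9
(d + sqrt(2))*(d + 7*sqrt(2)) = d^2 + 8*sqrt(2)*d + 14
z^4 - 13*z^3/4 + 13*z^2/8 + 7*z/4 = z*(z - 2)*(z - 7/4)*(z + 1/2)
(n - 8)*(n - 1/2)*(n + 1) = n^3 - 15*n^2/2 - 9*n/2 + 4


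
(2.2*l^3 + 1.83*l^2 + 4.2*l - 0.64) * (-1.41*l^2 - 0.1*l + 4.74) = -3.102*l^5 - 2.8003*l^4 + 4.323*l^3 + 9.1566*l^2 + 19.972*l - 3.0336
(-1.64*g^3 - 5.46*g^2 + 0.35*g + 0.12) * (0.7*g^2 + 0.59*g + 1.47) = -1.148*g^5 - 4.7896*g^4 - 5.3872*g^3 - 7.7357*g^2 + 0.5853*g + 0.1764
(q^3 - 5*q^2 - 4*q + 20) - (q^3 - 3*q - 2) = -5*q^2 - q + 22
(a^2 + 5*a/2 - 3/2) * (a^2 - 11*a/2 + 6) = a^4 - 3*a^3 - 37*a^2/4 + 93*a/4 - 9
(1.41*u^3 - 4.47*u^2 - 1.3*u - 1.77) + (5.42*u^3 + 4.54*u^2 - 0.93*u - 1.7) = 6.83*u^3 + 0.0700000000000003*u^2 - 2.23*u - 3.47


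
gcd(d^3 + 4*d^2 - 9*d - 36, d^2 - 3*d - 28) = d + 4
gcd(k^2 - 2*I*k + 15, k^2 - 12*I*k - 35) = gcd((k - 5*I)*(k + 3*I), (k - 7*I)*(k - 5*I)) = k - 5*I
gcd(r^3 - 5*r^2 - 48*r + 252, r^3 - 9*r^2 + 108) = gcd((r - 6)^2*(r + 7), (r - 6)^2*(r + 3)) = r^2 - 12*r + 36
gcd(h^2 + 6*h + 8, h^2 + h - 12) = h + 4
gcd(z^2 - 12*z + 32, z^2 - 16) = z - 4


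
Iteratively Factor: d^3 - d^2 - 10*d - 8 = (d - 4)*(d^2 + 3*d + 2) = (d - 4)*(d + 1)*(d + 2)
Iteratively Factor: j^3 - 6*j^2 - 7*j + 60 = (j - 4)*(j^2 - 2*j - 15) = (j - 4)*(j + 3)*(j - 5)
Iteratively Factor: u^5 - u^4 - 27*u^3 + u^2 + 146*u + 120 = (u - 5)*(u^4 + 4*u^3 - 7*u^2 - 34*u - 24) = (u - 5)*(u + 2)*(u^3 + 2*u^2 - 11*u - 12) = (u - 5)*(u - 3)*(u + 2)*(u^2 + 5*u + 4) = (u - 5)*(u - 3)*(u + 2)*(u + 4)*(u + 1)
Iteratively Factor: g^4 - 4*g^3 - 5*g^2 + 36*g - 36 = (g - 3)*(g^3 - g^2 - 8*g + 12) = (g - 3)*(g + 3)*(g^2 - 4*g + 4) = (g - 3)*(g - 2)*(g + 3)*(g - 2)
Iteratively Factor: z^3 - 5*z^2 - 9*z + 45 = (z - 3)*(z^2 - 2*z - 15) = (z - 3)*(z + 3)*(z - 5)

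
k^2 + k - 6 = (k - 2)*(k + 3)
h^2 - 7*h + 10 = (h - 5)*(h - 2)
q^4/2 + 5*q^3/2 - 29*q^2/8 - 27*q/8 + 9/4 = (q/2 + 1/2)*(q - 3/2)*(q - 1/2)*(q + 6)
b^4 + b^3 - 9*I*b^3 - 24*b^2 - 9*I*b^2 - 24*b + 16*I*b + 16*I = (b + 1)*(b - 4*I)^2*(b - I)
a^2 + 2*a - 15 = (a - 3)*(a + 5)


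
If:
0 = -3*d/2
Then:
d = 0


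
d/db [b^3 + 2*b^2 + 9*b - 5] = 3*b^2 + 4*b + 9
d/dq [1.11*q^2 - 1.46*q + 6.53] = 2.22*q - 1.46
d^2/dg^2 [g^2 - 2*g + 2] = 2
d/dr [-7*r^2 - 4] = -14*r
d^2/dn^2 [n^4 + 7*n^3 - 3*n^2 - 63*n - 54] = 12*n^2 + 42*n - 6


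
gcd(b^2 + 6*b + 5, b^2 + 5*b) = b + 5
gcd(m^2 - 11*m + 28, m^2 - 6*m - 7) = m - 7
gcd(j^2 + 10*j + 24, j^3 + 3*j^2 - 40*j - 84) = 1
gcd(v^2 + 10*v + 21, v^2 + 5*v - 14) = v + 7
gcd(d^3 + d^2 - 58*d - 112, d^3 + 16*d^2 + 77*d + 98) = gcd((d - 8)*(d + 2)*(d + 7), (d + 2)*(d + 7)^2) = d^2 + 9*d + 14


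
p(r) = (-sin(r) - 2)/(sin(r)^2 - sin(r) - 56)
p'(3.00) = -0.02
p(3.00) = 0.04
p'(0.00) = 0.02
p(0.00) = 0.04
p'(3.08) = -0.02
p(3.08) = 0.04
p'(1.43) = 0.00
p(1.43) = 0.05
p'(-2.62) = -0.01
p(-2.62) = 0.03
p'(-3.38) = -0.02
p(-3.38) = 0.04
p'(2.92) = -0.02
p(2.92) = 0.04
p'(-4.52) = -0.00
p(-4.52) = 0.05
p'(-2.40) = -0.01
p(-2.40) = 0.02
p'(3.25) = -0.02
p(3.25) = 0.03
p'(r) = (-2*sin(r)*cos(r) + cos(r))*(-sin(r) - 2)/(sin(r)^2 - sin(r) - 56)^2 - cos(r)/(sin(r)^2 - sin(r) - 56)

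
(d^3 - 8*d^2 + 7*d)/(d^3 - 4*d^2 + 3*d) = (d - 7)/(d - 3)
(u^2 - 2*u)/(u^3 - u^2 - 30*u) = (2 - u)/(-u^2 + u + 30)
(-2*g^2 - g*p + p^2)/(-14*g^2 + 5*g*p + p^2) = (g + p)/(7*g + p)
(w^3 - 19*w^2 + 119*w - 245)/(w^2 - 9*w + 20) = (w^2 - 14*w + 49)/(w - 4)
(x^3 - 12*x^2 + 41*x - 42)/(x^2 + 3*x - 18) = (x^2 - 9*x + 14)/(x + 6)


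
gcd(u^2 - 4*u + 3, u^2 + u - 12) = u - 3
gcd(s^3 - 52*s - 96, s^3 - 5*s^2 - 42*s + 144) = s^2 - 2*s - 48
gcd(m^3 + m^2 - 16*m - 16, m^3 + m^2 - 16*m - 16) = m^3 + m^2 - 16*m - 16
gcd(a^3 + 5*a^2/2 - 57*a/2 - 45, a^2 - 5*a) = a - 5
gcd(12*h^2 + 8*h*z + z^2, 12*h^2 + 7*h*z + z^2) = 1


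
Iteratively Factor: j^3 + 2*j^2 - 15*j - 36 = (j - 4)*(j^2 + 6*j + 9) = (j - 4)*(j + 3)*(j + 3)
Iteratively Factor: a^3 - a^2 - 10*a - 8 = (a - 4)*(a^2 + 3*a + 2) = (a - 4)*(a + 1)*(a + 2)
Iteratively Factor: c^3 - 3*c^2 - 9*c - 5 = (c + 1)*(c^2 - 4*c - 5) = (c - 5)*(c + 1)*(c + 1)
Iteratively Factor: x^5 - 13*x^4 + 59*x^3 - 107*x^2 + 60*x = (x - 3)*(x^4 - 10*x^3 + 29*x^2 - 20*x) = (x - 4)*(x - 3)*(x^3 - 6*x^2 + 5*x) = (x - 5)*(x - 4)*(x - 3)*(x^2 - x) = x*(x - 5)*(x - 4)*(x - 3)*(x - 1)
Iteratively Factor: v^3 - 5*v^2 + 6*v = (v)*(v^2 - 5*v + 6) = v*(v - 2)*(v - 3)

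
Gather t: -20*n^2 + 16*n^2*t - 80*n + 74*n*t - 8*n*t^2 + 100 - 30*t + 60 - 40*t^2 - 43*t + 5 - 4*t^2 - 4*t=-20*n^2 - 80*n + t^2*(-8*n - 44) + t*(16*n^2 + 74*n - 77) + 165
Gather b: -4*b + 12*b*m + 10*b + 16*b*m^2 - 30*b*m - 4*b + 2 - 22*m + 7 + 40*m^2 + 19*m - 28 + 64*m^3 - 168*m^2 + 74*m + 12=b*(16*m^2 - 18*m + 2) + 64*m^3 - 128*m^2 + 71*m - 7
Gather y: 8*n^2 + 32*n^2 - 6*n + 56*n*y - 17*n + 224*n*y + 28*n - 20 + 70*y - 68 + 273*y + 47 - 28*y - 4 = 40*n^2 + 5*n + y*(280*n + 315) - 45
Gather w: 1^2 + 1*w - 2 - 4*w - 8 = -3*w - 9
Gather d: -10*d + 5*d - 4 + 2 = -5*d - 2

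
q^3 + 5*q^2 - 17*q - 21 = (q - 3)*(q + 1)*(q + 7)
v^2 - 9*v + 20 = (v - 5)*(v - 4)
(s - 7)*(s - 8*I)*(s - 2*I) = s^3 - 7*s^2 - 10*I*s^2 - 16*s + 70*I*s + 112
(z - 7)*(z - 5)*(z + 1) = z^3 - 11*z^2 + 23*z + 35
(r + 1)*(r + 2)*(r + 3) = r^3 + 6*r^2 + 11*r + 6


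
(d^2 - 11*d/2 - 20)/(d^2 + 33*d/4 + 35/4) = 2*(2*d^2 - 11*d - 40)/(4*d^2 + 33*d + 35)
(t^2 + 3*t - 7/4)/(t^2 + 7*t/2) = (t - 1/2)/t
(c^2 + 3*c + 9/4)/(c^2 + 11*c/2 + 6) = (c + 3/2)/(c + 4)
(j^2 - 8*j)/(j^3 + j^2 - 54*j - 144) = j/(j^2 + 9*j + 18)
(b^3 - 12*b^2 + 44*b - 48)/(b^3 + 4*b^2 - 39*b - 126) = (b^2 - 6*b + 8)/(b^2 + 10*b + 21)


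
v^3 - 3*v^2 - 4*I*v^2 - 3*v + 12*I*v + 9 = (v - 3)*(v - 3*I)*(v - I)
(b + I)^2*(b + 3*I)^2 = b^4 + 8*I*b^3 - 22*b^2 - 24*I*b + 9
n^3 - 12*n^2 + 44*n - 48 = (n - 6)*(n - 4)*(n - 2)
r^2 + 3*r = r*(r + 3)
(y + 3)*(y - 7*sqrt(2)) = y^2 - 7*sqrt(2)*y + 3*y - 21*sqrt(2)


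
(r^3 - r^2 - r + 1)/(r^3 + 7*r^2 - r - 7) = (r - 1)/(r + 7)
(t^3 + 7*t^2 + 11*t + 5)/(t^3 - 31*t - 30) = (t + 1)/(t - 6)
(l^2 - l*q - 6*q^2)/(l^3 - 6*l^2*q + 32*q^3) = (l - 3*q)/(l^2 - 8*l*q + 16*q^2)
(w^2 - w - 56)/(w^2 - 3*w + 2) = (w^2 - w - 56)/(w^2 - 3*w + 2)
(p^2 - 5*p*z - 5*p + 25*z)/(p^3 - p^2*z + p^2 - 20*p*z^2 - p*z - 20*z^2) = (p - 5)/(p^2 + 4*p*z + p + 4*z)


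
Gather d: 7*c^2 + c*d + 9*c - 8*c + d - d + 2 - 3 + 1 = 7*c^2 + c*d + c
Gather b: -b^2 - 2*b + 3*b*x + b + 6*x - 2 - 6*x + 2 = -b^2 + b*(3*x - 1)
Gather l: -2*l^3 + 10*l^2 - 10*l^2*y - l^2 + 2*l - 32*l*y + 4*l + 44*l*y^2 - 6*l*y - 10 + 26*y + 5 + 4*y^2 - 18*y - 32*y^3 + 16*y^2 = -2*l^3 + l^2*(9 - 10*y) + l*(44*y^2 - 38*y + 6) - 32*y^3 + 20*y^2 + 8*y - 5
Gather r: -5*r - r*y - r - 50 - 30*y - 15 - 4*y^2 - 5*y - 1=r*(-y - 6) - 4*y^2 - 35*y - 66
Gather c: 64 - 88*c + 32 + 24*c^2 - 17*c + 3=24*c^2 - 105*c + 99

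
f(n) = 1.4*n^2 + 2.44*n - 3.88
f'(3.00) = 10.84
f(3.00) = 16.04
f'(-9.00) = -22.76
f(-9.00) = 87.56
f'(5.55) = 17.98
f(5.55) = 52.79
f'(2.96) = 10.73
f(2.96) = 15.61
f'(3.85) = 13.22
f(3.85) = 26.27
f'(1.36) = 6.25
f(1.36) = 2.03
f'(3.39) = 11.93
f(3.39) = 20.48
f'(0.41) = 3.59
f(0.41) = -2.64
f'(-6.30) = -15.20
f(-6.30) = 36.31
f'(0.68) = 4.34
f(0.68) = -1.57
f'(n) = 2.8*n + 2.44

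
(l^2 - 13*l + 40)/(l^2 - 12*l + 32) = (l - 5)/(l - 4)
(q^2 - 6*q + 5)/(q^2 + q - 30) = (q - 1)/(q + 6)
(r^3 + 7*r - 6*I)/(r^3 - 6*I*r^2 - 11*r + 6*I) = (r + 3*I)/(r - 3*I)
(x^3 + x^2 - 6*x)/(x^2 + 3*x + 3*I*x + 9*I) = x*(x - 2)/(x + 3*I)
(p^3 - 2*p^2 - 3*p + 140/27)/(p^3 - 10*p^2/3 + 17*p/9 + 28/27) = (3*p + 5)/(3*p + 1)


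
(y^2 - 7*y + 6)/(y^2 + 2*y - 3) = (y - 6)/(y + 3)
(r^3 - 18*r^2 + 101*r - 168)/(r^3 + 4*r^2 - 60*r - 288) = (r^2 - 10*r + 21)/(r^2 + 12*r + 36)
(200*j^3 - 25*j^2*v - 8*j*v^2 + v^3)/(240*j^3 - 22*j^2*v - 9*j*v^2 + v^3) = (-5*j + v)/(-6*j + v)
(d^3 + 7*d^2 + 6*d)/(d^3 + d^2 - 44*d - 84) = d*(d + 1)/(d^2 - 5*d - 14)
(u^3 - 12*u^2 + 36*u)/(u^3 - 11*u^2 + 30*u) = (u - 6)/(u - 5)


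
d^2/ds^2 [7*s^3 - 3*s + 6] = 42*s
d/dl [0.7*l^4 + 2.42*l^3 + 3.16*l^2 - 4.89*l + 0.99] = 2.8*l^3 + 7.26*l^2 + 6.32*l - 4.89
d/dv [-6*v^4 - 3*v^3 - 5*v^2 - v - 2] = -24*v^3 - 9*v^2 - 10*v - 1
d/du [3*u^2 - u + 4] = 6*u - 1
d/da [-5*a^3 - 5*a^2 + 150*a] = -15*a^2 - 10*a + 150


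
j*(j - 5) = j^2 - 5*j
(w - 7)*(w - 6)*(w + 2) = w^3 - 11*w^2 + 16*w + 84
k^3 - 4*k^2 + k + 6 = (k - 3)*(k - 2)*(k + 1)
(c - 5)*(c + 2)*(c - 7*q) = c^3 - 7*c^2*q - 3*c^2 + 21*c*q - 10*c + 70*q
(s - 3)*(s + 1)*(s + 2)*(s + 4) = s^4 + 4*s^3 - 7*s^2 - 34*s - 24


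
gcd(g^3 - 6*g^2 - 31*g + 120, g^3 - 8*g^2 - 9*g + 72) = g^2 - 11*g + 24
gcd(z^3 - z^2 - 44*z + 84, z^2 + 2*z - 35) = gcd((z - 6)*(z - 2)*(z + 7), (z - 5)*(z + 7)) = z + 7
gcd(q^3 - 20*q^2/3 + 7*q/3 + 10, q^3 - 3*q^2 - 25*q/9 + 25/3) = q - 5/3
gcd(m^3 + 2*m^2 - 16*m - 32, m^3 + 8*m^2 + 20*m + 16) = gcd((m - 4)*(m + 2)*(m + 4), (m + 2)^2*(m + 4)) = m^2 + 6*m + 8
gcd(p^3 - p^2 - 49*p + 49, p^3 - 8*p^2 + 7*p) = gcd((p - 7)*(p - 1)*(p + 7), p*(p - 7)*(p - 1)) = p^2 - 8*p + 7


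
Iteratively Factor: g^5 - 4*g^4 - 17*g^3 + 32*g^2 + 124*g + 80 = (g + 2)*(g^4 - 6*g^3 - 5*g^2 + 42*g + 40) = (g - 4)*(g + 2)*(g^3 - 2*g^2 - 13*g - 10) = (g - 5)*(g - 4)*(g + 2)*(g^2 + 3*g + 2) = (g - 5)*(g - 4)*(g + 1)*(g + 2)*(g + 2)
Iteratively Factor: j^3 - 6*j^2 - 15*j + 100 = (j - 5)*(j^2 - j - 20) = (j - 5)*(j + 4)*(j - 5)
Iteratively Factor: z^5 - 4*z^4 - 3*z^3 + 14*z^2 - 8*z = (z - 4)*(z^4 - 3*z^2 + 2*z) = (z - 4)*(z + 2)*(z^3 - 2*z^2 + z) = z*(z - 4)*(z + 2)*(z^2 - 2*z + 1) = z*(z - 4)*(z - 1)*(z + 2)*(z - 1)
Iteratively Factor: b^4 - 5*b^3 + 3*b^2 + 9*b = (b)*(b^3 - 5*b^2 + 3*b + 9) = b*(b + 1)*(b^2 - 6*b + 9) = b*(b - 3)*(b + 1)*(b - 3)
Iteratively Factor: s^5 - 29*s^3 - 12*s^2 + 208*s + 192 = (s + 1)*(s^4 - s^3 - 28*s^2 + 16*s + 192) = (s + 1)*(s + 4)*(s^3 - 5*s^2 - 8*s + 48) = (s + 1)*(s + 3)*(s + 4)*(s^2 - 8*s + 16) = (s - 4)*(s + 1)*(s + 3)*(s + 4)*(s - 4)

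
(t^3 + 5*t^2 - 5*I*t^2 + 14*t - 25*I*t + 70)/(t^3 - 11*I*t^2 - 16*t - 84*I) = (t + 5)/(t - 6*I)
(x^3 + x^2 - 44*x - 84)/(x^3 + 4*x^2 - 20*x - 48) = (x - 7)/(x - 4)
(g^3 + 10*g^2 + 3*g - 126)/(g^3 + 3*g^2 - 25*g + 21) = (g + 6)/(g - 1)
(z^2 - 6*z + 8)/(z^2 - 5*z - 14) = (-z^2 + 6*z - 8)/(-z^2 + 5*z + 14)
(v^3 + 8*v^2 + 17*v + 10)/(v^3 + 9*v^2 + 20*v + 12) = (v + 5)/(v + 6)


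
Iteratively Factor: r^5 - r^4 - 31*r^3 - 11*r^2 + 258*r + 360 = (r - 4)*(r^4 + 3*r^3 - 19*r^2 - 87*r - 90) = (r - 5)*(r - 4)*(r^3 + 8*r^2 + 21*r + 18) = (r - 5)*(r - 4)*(r + 2)*(r^2 + 6*r + 9) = (r - 5)*(r - 4)*(r + 2)*(r + 3)*(r + 3)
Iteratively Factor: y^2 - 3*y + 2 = (y - 1)*(y - 2)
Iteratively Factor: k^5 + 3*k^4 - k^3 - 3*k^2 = (k)*(k^4 + 3*k^3 - k^2 - 3*k) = k^2*(k^3 + 3*k^2 - k - 3) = k^2*(k - 1)*(k^2 + 4*k + 3) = k^2*(k - 1)*(k + 1)*(k + 3)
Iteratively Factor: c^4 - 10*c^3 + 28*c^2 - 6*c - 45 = (c - 3)*(c^3 - 7*c^2 + 7*c + 15) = (c - 3)^2*(c^2 - 4*c - 5) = (c - 3)^2*(c + 1)*(c - 5)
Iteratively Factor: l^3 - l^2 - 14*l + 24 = (l - 3)*(l^2 + 2*l - 8) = (l - 3)*(l + 4)*(l - 2)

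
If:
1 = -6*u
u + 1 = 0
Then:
No Solution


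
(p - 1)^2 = p^2 - 2*p + 1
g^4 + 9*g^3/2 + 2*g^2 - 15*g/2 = g*(g - 1)*(g + 5/2)*(g + 3)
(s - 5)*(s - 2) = s^2 - 7*s + 10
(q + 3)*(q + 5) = q^2 + 8*q + 15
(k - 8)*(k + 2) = k^2 - 6*k - 16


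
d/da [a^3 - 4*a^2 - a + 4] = 3*a^2 - 8*a - 1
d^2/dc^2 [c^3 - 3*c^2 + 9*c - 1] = 6*c - 6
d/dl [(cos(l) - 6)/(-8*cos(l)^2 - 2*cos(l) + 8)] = (24*cos(l) - cos(2*l))*sin(l)/(-4*sin(l)^2 + cos(l))^2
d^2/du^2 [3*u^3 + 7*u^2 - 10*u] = 18*u + 14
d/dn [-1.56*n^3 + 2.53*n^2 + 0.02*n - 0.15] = -4.68*n^2 + 5.06*n + 0.02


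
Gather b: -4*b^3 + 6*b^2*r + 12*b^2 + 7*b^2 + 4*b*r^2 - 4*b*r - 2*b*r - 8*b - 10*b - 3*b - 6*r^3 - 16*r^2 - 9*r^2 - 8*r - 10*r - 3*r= -4*b^3 + b^2*(6*r + 19) + b*(4*r^2 - 6*r - 21) - 6*r^3 - 25*r^2 - 21*r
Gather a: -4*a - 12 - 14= -4*a - 26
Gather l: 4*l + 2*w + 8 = 4*l + 2*w + 8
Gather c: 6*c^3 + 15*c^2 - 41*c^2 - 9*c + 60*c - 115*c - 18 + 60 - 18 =6*c^3 - 26*c^2 - 64*c + 24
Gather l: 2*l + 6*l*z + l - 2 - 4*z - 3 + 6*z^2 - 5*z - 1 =l*(6*z + 3) + 6*z^2 - 9*z - 6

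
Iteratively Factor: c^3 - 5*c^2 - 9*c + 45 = (c - 5)*(c^2 - 9) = (c - 5)*(c + 3)*(c - 3)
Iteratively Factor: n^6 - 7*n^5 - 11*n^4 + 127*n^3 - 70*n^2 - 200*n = (n + 1)*(n^5 - 8*n^4 - 3*n^3 + 130*n^2 - 200*n) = (n - 5)*(n + 1)*(n^4 - 3*n^3 - 18*n^2 + 40*n) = (n - 5)*(n - 2)*(n + 1)*(n^3 - n^2 - 20*n) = n*(n - 5)*(n - 2)*(n + 1)*(n^2 - n - 20) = n*(n - 5)*(n - 2)*(n + 1)*(n + 4)*(n - 5)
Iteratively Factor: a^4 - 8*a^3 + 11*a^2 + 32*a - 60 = (a - 5)*(a^3 - 3*a^2 - 4*a + 12) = (a - 5)*(a - 3)*(a^2 - 4) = (a - 5)*(a - 3)*(a + 2)*(a - 2)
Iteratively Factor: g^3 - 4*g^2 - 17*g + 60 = (g + 4)*(g^2 - 8*g + 15) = (g - 5)*(g + 4)*(g - 3)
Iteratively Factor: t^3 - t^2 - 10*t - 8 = (t + 2)*(t^2 - 3*t - 4) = (t + 1)*(t + 2)*(t - 4)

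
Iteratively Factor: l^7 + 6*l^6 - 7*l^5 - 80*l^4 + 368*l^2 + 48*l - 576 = (l - 2)*(l^6 + 8*l^5 + 9*l^4 - 62*l^3 - 124*l^2 + 120*l + 288) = (l - 2)^2*(l^5 + 10*l^4 + 29*l^3 - 4*l^2 - 132*l - 144) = (l - 2)^2*(l + 4)*(l^4 + 6*l^3 + 5*l^2 - 24*l - 36) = (l - 2)^2*(l + 3)*(l + 4)*(l^3 + 3*l^2 - 4*l - 12) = (l - 2)^2*(l + 3)^2*(l + 4)*(l^2 - 4) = (l - 2)^2*(l + 2)*(l + 3)^2*(l + 4)*(l - 2)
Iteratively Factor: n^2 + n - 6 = (n - 2)*(n + 3)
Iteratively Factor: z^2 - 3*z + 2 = (z - 2)*(z - 1)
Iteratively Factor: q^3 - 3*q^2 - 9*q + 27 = (q - 3)*(q^2 - 9) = (q - 3)*(q + 3)*(q - 3)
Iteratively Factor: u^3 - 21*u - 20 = (u - 5)*(u^2 + 5*u + 4) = (u - 5)*(u + 4)*(u + 1)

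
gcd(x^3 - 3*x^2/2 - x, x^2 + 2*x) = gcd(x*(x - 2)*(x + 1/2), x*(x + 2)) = x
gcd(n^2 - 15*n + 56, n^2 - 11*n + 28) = n - 7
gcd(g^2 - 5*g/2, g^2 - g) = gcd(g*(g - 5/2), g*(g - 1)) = g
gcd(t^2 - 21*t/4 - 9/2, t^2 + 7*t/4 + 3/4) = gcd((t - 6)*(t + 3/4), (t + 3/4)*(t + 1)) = t + 3/4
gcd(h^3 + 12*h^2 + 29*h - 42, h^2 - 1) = h - 1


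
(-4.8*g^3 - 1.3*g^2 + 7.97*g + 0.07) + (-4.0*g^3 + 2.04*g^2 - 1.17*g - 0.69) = -8.8*g^3 + 0.74*g^2 + 6.8*g - 0.62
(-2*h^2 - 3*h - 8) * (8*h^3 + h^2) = -16*h^5 - 26*h^4 - 67*h^3 - 8*h^2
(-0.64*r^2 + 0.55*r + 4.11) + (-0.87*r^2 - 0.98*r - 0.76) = -1.51*r^2 - 0.43*r + 3.35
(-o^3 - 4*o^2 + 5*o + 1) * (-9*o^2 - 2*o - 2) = 9*o^5 + 38*o^4 - 35*o^3 - 11*o^2 - 12*o - 2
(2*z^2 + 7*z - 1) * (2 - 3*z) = -6*z^3 - 17*z^2 + 17*z - 2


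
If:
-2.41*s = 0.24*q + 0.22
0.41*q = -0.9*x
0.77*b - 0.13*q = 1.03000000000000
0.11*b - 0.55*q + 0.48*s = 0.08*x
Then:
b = 1.37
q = 0.19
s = -0.11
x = -0.09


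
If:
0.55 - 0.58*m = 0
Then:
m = 0.95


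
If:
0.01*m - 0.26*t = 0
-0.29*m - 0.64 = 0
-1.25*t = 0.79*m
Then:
No Solution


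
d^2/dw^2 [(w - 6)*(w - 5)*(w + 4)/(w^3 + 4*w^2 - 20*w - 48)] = 2*(-11*w^6 + 18*w^5 + 420*w^4 + 1016*w^3 - 6624*w^2 - 12672*w + 68352)/(w^9 + 12*w^8 - 12*w^7 - 560*w^6 - 912*w^5 + 8256*w^4 + 21952*w^3 - 29952*w^2 - 138240*w - 110592)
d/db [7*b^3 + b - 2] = 21*b^2 + 1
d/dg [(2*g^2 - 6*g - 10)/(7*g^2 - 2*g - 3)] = 2*(19*g^2 + 64*g - 1)/(49*g^4 - 28*g^3 - 38*g^2 + 12*g + 9)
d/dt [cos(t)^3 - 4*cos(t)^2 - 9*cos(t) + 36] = (-3*cos(t)^2 + 8*cos(t) + 9)*sin(t)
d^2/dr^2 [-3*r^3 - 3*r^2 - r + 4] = -18*r - 6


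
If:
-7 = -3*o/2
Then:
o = 14/3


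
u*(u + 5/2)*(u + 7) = u^3 + 19*u^2/2 + 35*u/2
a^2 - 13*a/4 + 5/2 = (a - 2)*(a - 5/4)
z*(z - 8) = z^2 - 8*z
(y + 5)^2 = y^2 + 10*y + 25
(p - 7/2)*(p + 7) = p^2 + 7*p/2 - 49/2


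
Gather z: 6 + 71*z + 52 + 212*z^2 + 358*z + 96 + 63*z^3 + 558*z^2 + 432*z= 63*z^3 + 770*z^2 + 861*z + 154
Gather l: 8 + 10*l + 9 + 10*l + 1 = 20*l + 18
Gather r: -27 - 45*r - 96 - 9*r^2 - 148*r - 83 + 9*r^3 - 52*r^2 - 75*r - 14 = 9*r^3 - 61*r^2 - 268*r - 220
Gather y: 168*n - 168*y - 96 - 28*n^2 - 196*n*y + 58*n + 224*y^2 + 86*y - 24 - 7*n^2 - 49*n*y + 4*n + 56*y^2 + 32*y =-35*n^2 + 230*n + 280*y^2 + y*(-245*n - 50) - 120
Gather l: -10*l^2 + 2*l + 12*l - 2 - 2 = -10*l^2 + 14*l - 4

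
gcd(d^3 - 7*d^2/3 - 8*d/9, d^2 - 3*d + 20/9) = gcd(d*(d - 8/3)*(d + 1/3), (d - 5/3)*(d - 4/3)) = 1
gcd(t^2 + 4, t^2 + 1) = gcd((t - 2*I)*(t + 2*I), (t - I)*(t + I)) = 1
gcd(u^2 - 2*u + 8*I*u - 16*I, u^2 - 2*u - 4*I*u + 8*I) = u - 2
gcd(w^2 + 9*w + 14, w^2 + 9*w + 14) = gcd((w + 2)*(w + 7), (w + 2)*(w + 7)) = w^2 + 9*w + 14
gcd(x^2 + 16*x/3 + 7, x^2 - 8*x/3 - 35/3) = x + 7/3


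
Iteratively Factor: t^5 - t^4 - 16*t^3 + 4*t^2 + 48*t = (t + 3)*(t^4 - 4*t^3 - 4*t^2 + 16*t) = (t - 4)*(t + 3)*(t^3 - 4*t) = t*(t - 4)*(t + 3)*(t^2 - 4) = t*(t - 4)*(t + 2)*(t + 3)*(t - 2)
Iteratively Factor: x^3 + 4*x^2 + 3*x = (x + 3)*(x^2 + x) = (x + 1)*(x + 3)*(x)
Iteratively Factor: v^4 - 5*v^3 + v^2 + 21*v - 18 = (v - 3)*(v^3 - 2*v^2 - 5*v + 6) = (v - 3)^2*(v^2 + v - 2) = (v - 3)^2*(v - 1)*(v + 2)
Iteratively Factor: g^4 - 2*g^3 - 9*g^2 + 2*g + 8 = (g - 4)*(g^3 + 2*g^2 - g - 2) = (g - 4)*(g - 1)*(g^2 + 3*g + 2) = (g - 4)*(g - 1)*(g + 1)*(g + 2)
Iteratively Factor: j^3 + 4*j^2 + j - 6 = (j + 2)*(j^2 + 2*j - 3) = (j - 1)*(j + 2)*(j + 3)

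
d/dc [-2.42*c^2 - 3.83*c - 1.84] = -4.84*c - 3.83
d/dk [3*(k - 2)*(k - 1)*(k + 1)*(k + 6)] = 12*k^3 + 36*k^2 - 78*k - 12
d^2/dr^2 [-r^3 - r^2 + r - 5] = -6*r - 2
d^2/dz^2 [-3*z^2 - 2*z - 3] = -6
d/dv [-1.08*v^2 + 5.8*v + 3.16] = 5.8 - 2.16*v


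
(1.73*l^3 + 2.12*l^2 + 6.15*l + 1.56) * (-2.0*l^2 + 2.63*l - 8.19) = -3.46*l^5 + 0.3099*l^4 - 20.8931*l^3 - 4.3083*l^2 - 46.2657*l - 12.7764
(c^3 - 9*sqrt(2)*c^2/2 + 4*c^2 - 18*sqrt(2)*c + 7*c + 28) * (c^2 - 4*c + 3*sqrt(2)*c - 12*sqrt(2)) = c^5 - 3*sqrt(2)*c^4/2 - 36*c^3 + 45*sqrt(2)*c^2 + 320*c - 336*sqrt(2)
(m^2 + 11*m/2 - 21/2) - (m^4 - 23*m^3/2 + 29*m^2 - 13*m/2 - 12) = -m^4 + 23*m^3/2 - 28*m^2 + 12*m + 3/2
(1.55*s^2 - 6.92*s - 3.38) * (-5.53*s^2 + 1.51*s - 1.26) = -8.5715*s^4 + 40.6081*s^3 + 6.2892*s^2 + 3.6154*s + 4.2588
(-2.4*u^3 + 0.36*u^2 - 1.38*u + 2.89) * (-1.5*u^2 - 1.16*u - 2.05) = 3.6*u^5 + 2.244*u^4 + 6.5724*u^3 - 3.4722*u^2 - 0.5234*u - 5.9245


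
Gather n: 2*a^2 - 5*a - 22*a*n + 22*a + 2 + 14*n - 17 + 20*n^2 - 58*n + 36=2*a^2 + 17*a + 20*n^2 + n*(-22*a - 44) + 21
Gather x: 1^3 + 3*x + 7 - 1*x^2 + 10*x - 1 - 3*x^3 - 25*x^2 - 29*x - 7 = -3*x^3 - 26*x^2 - 16*x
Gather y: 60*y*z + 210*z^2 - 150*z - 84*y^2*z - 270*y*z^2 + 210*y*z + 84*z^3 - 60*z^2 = -84*y^2*z + y*(-270*z^2 + 270*z) + 84*z^3 + 150*z^2 - 150*z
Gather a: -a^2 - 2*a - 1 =-a^2 - 2*a - 1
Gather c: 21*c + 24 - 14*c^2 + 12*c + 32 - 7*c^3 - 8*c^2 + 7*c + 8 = -7*c^3 - 22*c^2 + 40*c + 64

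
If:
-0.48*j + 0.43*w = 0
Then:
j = 0.895833333333333*w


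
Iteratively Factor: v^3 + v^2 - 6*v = (v - 2)*(v^2 + 3*v) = v*(v - 2)*(v + 3)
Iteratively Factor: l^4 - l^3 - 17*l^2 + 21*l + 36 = (l - 3)*(l^3 + 2*l^2 - 11*l - 12) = (l - 3)*(l + 1)*(l^2 + l - 12) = (l - 3)*(l + 1)*(l + 4)*(l - 3)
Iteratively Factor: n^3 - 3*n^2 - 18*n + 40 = (n - 2)*(n^2 - n - 20) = (n - 2)*(n + 4)*(n - 5)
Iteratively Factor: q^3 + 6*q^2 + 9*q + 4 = (q + 1)*(q^2 + 5*q + 4) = (q + 1)*(q + 4)*(q + 1)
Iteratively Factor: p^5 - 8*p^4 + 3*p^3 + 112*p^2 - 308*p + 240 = (p - 2)*(p^4 - 6*p^3 - 9*p^2 + 94*p - 120) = (p - 5)*(p - 2)*(p^3 - p^2 - 14*p + 24) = (p - 5)*(p - 2)*(p + 4)*(p^2 - 5*p + 6) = (p - 5)*(p - 3)*(p - 2)*(p + 4)*(p - 2)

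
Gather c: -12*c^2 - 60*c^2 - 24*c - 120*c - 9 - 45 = -72*c^2 - 144*c - 54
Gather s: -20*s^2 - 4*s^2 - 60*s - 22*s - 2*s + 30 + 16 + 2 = -24*s^2 - 84*s + 48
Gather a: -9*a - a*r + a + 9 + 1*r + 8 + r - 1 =a*(-r - 8) + 2*r + 16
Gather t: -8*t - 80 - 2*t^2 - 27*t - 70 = -2*t^2 - 35*t - 150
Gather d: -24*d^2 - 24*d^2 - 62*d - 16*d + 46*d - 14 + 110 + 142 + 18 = -48*d^2 - 32*d + 256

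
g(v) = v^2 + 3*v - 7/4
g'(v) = 2*v + 3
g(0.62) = 0.49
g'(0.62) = 4.24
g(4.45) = 31.40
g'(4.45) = 11.90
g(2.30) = 10.44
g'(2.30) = 7.60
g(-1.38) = -3.99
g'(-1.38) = 0.24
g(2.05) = 8.60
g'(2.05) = 7.10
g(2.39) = 11.13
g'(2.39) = 7.78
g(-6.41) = 20.11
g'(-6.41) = -9.82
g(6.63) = 62.10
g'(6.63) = 16.26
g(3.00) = 16.25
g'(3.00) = 9.00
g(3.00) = 16.25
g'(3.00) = 9.00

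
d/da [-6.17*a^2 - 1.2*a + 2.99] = -12.34*a - 1.2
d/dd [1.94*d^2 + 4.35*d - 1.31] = 3.88*d + 4.35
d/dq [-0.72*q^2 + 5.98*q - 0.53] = 5.98 - 1.44*q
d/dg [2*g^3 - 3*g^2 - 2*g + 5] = 6*g^2 - 6*g - 2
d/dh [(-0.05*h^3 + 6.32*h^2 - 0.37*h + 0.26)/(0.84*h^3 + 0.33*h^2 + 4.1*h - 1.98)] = (-5.3253*h^4 + 0.2116*h^3 + 25.6759*h^2 - 25.1988*h - 0.3334)/(0.7056*h^6 + 0.5544*h^5 + 6.9969*h^4 - 0.6204*h^3 + 15.5032*h^2 - 16.236*h + 3.9204)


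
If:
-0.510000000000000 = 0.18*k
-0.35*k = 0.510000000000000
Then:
No Solution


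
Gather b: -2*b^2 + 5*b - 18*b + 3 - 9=-2*b^2 - 13*b - 6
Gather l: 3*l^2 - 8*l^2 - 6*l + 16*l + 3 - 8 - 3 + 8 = -5*l^2 + 10*l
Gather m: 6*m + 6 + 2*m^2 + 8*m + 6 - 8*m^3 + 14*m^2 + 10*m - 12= -8*m^3 + 16*m^2 + 24*m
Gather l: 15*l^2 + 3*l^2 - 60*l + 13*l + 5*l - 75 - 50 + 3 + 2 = 18*l^2 - 42*l - 120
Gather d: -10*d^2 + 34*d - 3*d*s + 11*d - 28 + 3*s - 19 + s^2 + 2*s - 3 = -10*d^2 + d*(45 - 3*s) + s^2 + 5*s - 50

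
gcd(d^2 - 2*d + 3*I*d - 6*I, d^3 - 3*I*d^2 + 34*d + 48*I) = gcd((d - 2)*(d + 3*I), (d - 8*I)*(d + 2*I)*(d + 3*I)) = d + 3*I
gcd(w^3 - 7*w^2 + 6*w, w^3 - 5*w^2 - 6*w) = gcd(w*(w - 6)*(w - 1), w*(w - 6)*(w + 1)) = w^2 - 6*w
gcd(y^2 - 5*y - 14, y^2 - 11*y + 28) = y - 7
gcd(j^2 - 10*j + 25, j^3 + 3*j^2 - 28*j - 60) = j - 5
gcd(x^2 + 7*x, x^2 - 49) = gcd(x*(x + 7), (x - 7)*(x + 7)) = x + 7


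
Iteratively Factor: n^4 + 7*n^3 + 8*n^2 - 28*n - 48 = (n + 3)*(n^3 + 4*n^2 - 4*n - 16) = (n - 2)*(n + 3)*(n^2 + 6*n + 8) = (n - 2)*(n + 3)*(n + 4)*(n + 2)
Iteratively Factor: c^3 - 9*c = (c)*(c^2 - 9) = c*(c - 3)*(c + 3)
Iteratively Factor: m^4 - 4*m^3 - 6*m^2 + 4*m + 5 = (m + 1)*(m^3 - 5*m^2 - m + 5) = (m + 1)^2*(m^2 - 6*m + 5) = (m - 1)*(m + 1)^2*(m - 5)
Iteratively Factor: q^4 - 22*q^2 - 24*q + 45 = (q - 1)*(q^3 + q^2 - 21*q - 45) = (q - 5)*(q - 1)*(q^2 + 6*q + 9) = (q - 5)*(q - 1)*(q + 3)*(q + 3)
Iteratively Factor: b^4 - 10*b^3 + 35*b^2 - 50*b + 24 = (b - 1)*(b^3 - 9*b^2 + 26*b - 24) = (b - 2)*(b - 1)*(b^2 - 7*b + 12) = (b - 3)*(b - 2)*(b - 1)*(b - 4)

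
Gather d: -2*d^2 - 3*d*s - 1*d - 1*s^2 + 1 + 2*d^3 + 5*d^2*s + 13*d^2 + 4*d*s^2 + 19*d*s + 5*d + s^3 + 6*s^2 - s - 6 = 2*d^3 + d^2*(5*s + 11) + d*(4*s^2 + 16*s + 4) + s^3 + 5*s^2 - s - 5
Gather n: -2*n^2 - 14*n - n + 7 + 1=-2*n^2 - 15*n + 8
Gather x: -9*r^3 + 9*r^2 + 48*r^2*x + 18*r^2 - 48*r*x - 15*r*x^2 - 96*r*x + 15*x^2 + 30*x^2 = -9*r^3 + 27*r^2 + x^2*(45 - 15*r) + x*(48*r^2 - 144*r)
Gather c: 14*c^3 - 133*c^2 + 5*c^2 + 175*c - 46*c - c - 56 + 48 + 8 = 14*c^3 - 128*c^2 + 128*c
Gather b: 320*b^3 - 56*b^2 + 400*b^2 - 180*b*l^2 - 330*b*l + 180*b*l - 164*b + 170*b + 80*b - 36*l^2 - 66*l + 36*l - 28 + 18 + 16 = 320*b^3 + 344*b^2 + b*(-180*l^2 - 150*l + 86) - 36*l^2 - 30*l + 6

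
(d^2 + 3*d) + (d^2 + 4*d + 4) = 2*d^2 + 7*d + 4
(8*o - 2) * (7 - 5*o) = -40*o^2 + 66*o - 14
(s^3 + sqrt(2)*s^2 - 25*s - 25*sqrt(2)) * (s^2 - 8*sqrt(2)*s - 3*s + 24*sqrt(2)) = s^5 - 7*sqrt(2)*s^4 - 3*s^4 - 41*s^3 + 21*sqrt(2)*s^3 + 123*s^2 + 175*sqrt(2)*s^2 - 525*sqrt(2)*s + 400*s - 1200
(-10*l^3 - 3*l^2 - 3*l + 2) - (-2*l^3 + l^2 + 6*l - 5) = -8*l^3 - 4*l^2 - 9*l + 7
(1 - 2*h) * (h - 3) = -2*h^2 + 7*h - 3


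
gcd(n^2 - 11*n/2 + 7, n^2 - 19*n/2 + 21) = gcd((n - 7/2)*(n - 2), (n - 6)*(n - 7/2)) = n - 7/2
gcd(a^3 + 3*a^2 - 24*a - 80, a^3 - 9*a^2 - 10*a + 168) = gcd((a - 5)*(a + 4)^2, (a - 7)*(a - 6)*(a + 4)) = a + 4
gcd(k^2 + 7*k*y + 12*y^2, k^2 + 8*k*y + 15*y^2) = k + 3*y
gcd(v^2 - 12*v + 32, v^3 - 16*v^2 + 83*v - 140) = v - 4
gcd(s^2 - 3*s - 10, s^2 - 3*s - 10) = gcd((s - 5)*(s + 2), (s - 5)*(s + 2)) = s^2 - 3*s - 10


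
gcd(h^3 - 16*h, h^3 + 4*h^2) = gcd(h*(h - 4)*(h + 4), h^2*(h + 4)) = h^2 + 4*h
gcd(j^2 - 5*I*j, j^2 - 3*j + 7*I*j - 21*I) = 1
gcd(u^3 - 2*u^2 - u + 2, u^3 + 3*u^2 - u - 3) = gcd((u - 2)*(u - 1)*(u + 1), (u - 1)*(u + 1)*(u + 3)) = u^2 - 1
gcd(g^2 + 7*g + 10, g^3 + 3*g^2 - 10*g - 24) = g + 2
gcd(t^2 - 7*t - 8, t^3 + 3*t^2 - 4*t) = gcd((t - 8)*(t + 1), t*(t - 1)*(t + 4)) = 1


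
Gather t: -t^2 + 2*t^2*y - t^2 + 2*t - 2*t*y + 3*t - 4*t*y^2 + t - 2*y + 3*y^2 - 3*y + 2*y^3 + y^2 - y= t^2*(2*y - 2) + t*(-4*y^2 - 2*y + 6) + 2*y^3 + 4*y^2 - 6*y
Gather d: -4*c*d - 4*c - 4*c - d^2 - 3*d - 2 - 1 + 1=-8*c - d^2 + d*(-4*c - 3) - 2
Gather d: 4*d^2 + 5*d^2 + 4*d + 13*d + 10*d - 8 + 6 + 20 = 9*d^2 + 27*d + 18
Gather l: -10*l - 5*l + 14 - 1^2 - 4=9 - 15*l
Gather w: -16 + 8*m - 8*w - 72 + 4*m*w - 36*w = 8*m + w*(4*m - 44) - 88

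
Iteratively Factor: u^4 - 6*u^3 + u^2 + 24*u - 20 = (u - 1)*(u^3 - 5*u^2 - 4*u + 20) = (u - 1)*(u + 2)*(u^2 - 7*u + 10) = (u - 2)*(u - 1)*(u + 2)*(u - 5)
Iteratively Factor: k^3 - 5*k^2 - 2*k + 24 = (k + 2)*(k^2 - 7*k + 12) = (k - 3)*(k + 2)*(k - 4)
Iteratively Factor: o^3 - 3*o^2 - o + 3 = (o - 1)*(o^2 - 2*o - 3) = (o - 3)*(o - 1)*(o + 1)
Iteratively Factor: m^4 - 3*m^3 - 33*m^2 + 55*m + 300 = (m + 4)*(m^3 - 7*m^2 - 5*m + 75) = (m + 3)*(m + 4)*(m^2 - 10*m + 25) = (m - 5)*(m + 3)*(m + 4)*(m - 5)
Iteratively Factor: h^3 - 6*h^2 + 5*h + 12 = (h + 1)*(h^2 - 7*h + 12) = (h - 4)*(h + 1)*(h - 3)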